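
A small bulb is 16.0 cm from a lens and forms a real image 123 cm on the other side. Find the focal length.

Real image ⇒ d_i = +123 cm.
1/f = 1/d_o + 1/d_i = 1/(16.0) + 1/(123) = 0.07063, so f = 14.2 cm.
Since f is positive, the lens is converging.

f = 14.2 cm (converging)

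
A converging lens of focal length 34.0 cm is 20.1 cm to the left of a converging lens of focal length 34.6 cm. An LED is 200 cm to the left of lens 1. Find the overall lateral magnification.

Lens 1: 1/d_i1 = 1/(34.0) − 1/(200) = 0.02441, so d_i1 = 40.96 cm; m₁ = −d_i1/d_o1 = -0.2048.
d_o2 = 20.1 − (40.96) = -20.86 cm (virtual object).
Lens 2: 1/d_i2 = 1/(34.6) − 1/(-20.86) = 0.07684, so d_i2 = 13.01 cm; m₂ = −d_i2/d_o2 = +0.6239.
m = m₁·m₂ = (-0.2048)(+0.6239) = -0.128.

m = -0.128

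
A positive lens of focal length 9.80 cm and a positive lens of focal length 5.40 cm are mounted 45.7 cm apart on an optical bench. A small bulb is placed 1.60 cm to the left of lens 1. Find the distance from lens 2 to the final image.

6.09 cm

Lens 1: 1/d_i1 = 1/f₁ − 1/d_o1 = 1/(9.80) − 1/(1.60) = -0.5230, so d_i1 = -1.912 cm.
The intermediate image is 1.912 cm to the left of lens 1 (virtual), which is 45.7 − (-1.912) = 47.61 cm to the left of lens 2, so d_o2 = +47.61 cm.
Lens 2: 1/d_i2 = 1/f₂ − 1/d_o2 = 1/(5.40) − 1/(47.61) = 0.1642, so d_i2 = 6.09 cm.
The final image is real, 6.09 cm to the right of lens 2 (overall magnification ≈ -0.15).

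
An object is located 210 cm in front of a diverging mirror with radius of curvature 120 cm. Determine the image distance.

46.7 cm

f = R/2 = 120/2 = 60.00 cm; for a diverging mirror, f = -60.00 cm.
Mirror equation: 1/q = 1/f − 1/p = 1/(-60.00) − 1/(210) = -0.01667 − 0.004762 = -0.02143, so q = -46.7 cm.
The image is virtual, upright and reduced, behind the mirror.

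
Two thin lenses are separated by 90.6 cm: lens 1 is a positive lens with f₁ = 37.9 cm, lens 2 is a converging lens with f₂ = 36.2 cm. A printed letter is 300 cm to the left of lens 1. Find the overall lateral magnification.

Lens 1: 1/d_i1 = 1/(37.9) − 1/(300) = 0.02305, so d_i1 = 43.38 cm; m₁ = −d_i1/d_o1 = -0.1446.
d_o2 = 90.6 − (43.38) = 47.22 cm.
Lens 2: 1/d_i2 = 1/(36.2) − 1/(47.22) = 0.006447, so d_i2 = 155.1 cm; m₂ = −d_i2/d_o2 = -3.285.
m = m₁·m₂ = (-0.1446)(-3.285) = +0.475.

m = +0.475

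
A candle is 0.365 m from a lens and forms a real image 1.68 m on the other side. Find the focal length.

f = 0.300 m (converging)

Real image ⇒ d_i = +1.68 m.
1/f = 1/d_o + 1/d_i = 1/(0.365) + 1/(1.68) = 3.335, so f = 0.300 m.
Since f is positive, the lens is converging.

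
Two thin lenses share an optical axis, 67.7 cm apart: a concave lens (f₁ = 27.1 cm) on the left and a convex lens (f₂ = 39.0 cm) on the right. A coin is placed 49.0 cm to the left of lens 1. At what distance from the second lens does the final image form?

72.0 cm

Lens 1 is diverging, so f₁ = −27.1 cm.
Lens 1: 1/d_i1 = 1/f₁ − 1/d_o1 = 1/(-27.1) − 1/(49.0) = -0.05731, so d_i1 = -17.45 cm.
The intermediate image is 17.45 cm to the left of lens 1 (virtual), which is 67.7 − (-17.45) = 85.15 cm to the left of lens 2, so d_o2 = +85.15 cm.
Lens 2: 1/d_i2 = 1/f₂ − 1/d_o2 = 1/(39.0) − 1/(85.15) = 0.01390, so d_i2 = 72.0 cm.
The final image is real, 72.0 cm to the right of lens 2 (overall magnification ≈ -0.30).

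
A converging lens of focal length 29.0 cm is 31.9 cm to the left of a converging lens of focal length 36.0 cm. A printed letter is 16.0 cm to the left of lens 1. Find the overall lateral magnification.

m = -2.54

Lens 1: 1/d_i1 = 1/(29.0) − 1/(16.0) = -0.02802, so d_i1 = -35.69 cm; m₁ = −d_i1/d_o1 = +2.231.
d_o2 = 31.9 − (-35.69) = 67.59 cm.
Lens 2: 1/d_i2 = 1/(36.0) − 1/(67.59) = 0.01298, so d_i2 = 77.03 cm; m₂ = −d_i2/d_o2 = -1.140.
m = m₁·m₂ = (+2.231)(-1.140) = -2.54.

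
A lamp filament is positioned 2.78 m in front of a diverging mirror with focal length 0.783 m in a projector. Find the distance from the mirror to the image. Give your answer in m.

For a diverging mirror, f = -0.783 m.
Mirror equation: 1/d_i = 1/f − 1/d_o = 1/(-0.7830) − 1/(2.78) = -1.277 − 0.3597 = -1.637, so d_i = -0.611 m.
The image is virtual, upright and reduced, behind the mirror.

0.611 m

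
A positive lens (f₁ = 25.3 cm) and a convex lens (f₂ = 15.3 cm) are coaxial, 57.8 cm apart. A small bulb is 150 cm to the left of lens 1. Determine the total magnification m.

Lens 1: 1/d_i1 = 1/(25.3) − 1/(150) = 0.03286, so d_i1 = 30.43 cm; m₁ = −d_i1/d_o1 = -0.2029.
d_o2 = 57.8 − (30.43) = 27.37 cm.
Lens 2: 1/d_i2 = 1/(15.3) − 1/(27.37) = 0.02882, so d_i2 = 34.69 cm; m₂ = −d_i2/d_o2 = -1.268.
m = m₁·m₂ = (-0.2029)(-1.268) = +0.257.

m = +0.257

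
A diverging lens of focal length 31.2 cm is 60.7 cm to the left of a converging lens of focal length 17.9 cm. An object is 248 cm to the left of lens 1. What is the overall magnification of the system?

m = -0.0284

f₁ = −31.2 cm (diverging).
Lens 1: 1/d_i1 = 1/(-31.2) − 1/(248) = -0.03608, so d_i1 = -27.71 cm; m₁ = −d_i1/d_o1 = +0.1117.
d_o2 = 60.7 − (-27.71) = 88.41 cm.
Lens 2: 1/d_i2 = 1/(17.9) − 1/(88.41) = 0.04455, so d_i2 = 22.44 cm; m₂ = −d_i2/d_o2 = -0.2539.
m = m₁·m₂ = (+0.1117)(-0.2539) = -0.0284.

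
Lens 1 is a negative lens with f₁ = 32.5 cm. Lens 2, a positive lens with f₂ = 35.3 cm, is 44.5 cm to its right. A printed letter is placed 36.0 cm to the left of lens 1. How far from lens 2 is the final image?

82.7 cm

Lens 1 is diverging, so f₁ = −32.5 cm.
Lens 1: 1/d_i1 = 1/f₁ − 1/d_o1 = 1/(-32.5) − 1/(36.0) = -0.05855, so d_i1 = -17.08 cm.
The intermediate image is 17.08 cm to the left of lens 1 (virtual), which is 44.5 − (-17.08) = 61.58 cm to the left of lens 2, so d_o2 = +61.58 cm.
Lens 2: 1/d_i2 = 1/f₂ − 1/d_o2 = 1/(35.3) − 1/(61.58) = 0.01209, so d_i2 = 82.7 cm.
The final image is real, 82.7 cm to the right of lens 2 (overall magnification ≈ -0.64).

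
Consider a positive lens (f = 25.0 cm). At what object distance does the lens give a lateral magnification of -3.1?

33.1 cm

m = −d_i/d_o ⇒ d_i = −m·d_o.
1/f = 1/d_o + 1/d_i = 1/d_o − 1/(m·d_o) = (1 − 1/m)/d_o, so d_o = f(1 − 1/m) = (25.00)(1 − 1/(-3.1)) = 33.1 cm.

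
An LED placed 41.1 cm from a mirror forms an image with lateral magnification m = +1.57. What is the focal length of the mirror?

m = −d_i/d_o ⇒ d_i = −m·d_o = −(+1.57)·(41.1) = -64.53 cm.
1/f = 1/d_o + 1/d_i = 1/(41.1) + 1/(-64.53) = 0.008834, so f = 113 cm.
Since f is positive, the mirror is concave.

f = 113 cm (concave)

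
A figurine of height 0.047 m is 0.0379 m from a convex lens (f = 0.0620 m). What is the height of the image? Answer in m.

0.121 m

1/d_i = 1/f − 1/d_o = 1/(0.06200) − 1/(0.0379) = -10.26, so d_i = -0.09750 m.
m = −d_i/d_o = +2.573.
|h_i| = |m|·h_o = 2.573 × 0.047 = 0.121 m. The image is virtual, upright and enlarged, on the same side as the object.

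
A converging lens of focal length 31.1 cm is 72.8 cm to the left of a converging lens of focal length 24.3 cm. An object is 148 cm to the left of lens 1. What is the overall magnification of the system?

m = +0.708

Lens 1: 1/d_i1 = 1/(31.1) − 1/(148) = 0.02540, so d_i1 = 39.37 cm; m₁ = −d_i1/d_o1 = -0.2660.
d_o2 = 72.8 − (39.37) = 33.43 cm.
Lens 2: 1/d_i2 = 1/(24.3) − 1/(33.43) = 0.01124, so d_i2 = 88.98 cm; m₂ = −d_i2/d_o2 = -2.662.
m = m₁·m₂ = (-0.2660)(-2.662) = +0.708.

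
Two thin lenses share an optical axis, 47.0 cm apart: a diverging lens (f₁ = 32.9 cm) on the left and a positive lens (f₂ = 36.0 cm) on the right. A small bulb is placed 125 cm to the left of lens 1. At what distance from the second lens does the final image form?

71.0 cm

Lens 1 is diverging, so f₁ = −32.9 cm.
Lens 1: 1/d_i1 = 1/f₁ − 1/d_o1 = 1/(-32.9) − 1/(125) = -0.03840, so d_i1 = -26.04 cm.
The intermediate image is 26.04 cm to the left of lens 1 (virtual), which is 47.0 − (-26.04) = 73.04 cm to the left of lens 2, so d_o2 = +73.04 cm.
Lens 2: 1/d_i2 = 1/f₂ − 1/d_o2 = 1/(36.0) − 1/(73.04) = 0.01409, so d_i2 = 71.0 cm.
The final image is real, 71.0 cm to the right of lens 2 (overall magnification ≈ -0.20).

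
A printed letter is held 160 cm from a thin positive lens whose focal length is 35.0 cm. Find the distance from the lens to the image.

44.8 cm

Thin-lens equation: 1/s_i = 1/f − 1/s_o = 1/(35.00) − 1/(160) = 0.02857 − 0.006250 = 0.02232, so s_i = 44.8 cm.
The image is real, inverted and reduced, on the far side of the lens.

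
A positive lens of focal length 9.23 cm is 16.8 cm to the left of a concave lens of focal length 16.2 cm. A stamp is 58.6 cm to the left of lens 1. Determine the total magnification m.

Lens 1: 1/d_i1 = 1/(9.23) − 1/(58.6) = 0.09128, so d_i1 = 10.96 cm; m₁ = −d_i1/d_o1 = -0.1870.
d_o2 = 16.8 − (10.96) = 5.840 cm.
f₂ = −16.2 cm (diverging).
Lens 2: 1/d_i2 = 1/(-16.2) − 1/(5.840) = -0.2330, so d_i2 = -4.293 cm; m₂ = −d_i2/d_o2 = +0.7350.
m = m₁·m₂ = (-0.1870)(+0.7350) = -0.137.

m = -0.137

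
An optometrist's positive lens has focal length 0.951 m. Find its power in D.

P = +1.05 D

P = 1/f = 1/(0.951 m) = +1.05 D.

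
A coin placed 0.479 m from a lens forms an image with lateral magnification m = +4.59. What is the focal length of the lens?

f = 0.612 m (converging)

m = −d_i/d_o ⇒ d_i = −m·d_o = −(+4.59)·(0.479) = -2.199 m.
1/f = 1/d_o + 1/d_i = 1/(0.479) + 1/(-2.199) = 1.633, so f = 0.612 m.
Since f is positive, the lens is converging.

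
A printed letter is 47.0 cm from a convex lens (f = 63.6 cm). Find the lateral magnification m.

m = +3.83

1/d_i = 1/f − 1/d_o = 1/(63.60) − 1/(47.0) = -0.005553, so d_i = -180.1 cm.
m = −d_i/d_o = −(-180.1)/(47.0) = +3.83.
The image is virtual, upright and enlarged, on the same side as the object.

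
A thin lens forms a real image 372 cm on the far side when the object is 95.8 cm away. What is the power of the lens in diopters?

d_i = +372 cm.
1/f = 1/d_o + 1/d_i = 1/(95.8) + 1/(372) = 0.01313 cm⁻¹.
f = 76.18 cm = 0.7618 m, so P = 1/f = +1.31 D.

P = +1.31 D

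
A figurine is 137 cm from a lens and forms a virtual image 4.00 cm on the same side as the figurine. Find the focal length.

f = -4.12 cm (diverging)

Virtual image ⇒ d_i = −4.00 cm.
1/f = 1/d_o + 1/d_i = 1/(137) + 1/(-4.00) = -0.2427, so f = -4.12 cm.
Since f is negative, the lens is diverging.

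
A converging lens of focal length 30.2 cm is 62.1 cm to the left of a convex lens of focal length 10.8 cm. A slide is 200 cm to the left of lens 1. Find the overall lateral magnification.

m = +0.122

Lens 1: 1/d_i1 = 1/(30.2) − 1/(200) = 0.02811, so d_i1 = 35.57 cm; m₁ = −d_i1/d_o1 = -0.1779.
d_o2 = 62.1 − (35.57) = 26.53 cm.
Lens 2: 1/d_i2 = 1/(10.8) − 1/(26.53) = 0.05490, so d_i2 = 18.22 cm; m₂ = −d_i2/d_o2 = -0.6866.
m = m₁·m₂ = (-0.1779)(-0.6866) = +0.122.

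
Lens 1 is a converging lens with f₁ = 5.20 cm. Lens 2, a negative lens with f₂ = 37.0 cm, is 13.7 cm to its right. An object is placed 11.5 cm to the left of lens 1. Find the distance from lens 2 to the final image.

Lens 1: 1/d_i1 = 1/f₁ − 1/d_o1 = 1/(5.20) − 1/(11.5) = 0.1054, so d_i1 = 9.492 cm.
The intermediate image is 9.492 cm to the right of lens 1, which is 13.7 − (9.492) = 4.208 cm to the left of lens 2, so d_o2 = +4.208 cm.
Lens 2 is diverging, so f₂ = −37.0 cm.
Lens 2: 1/d_i2 = 1/f₂ − 1/d_o2 = 1/(-37.0) − 1/(4.208) = -0.2647, so d_i2 = -3.78 cm.
The final image is virtual, 3.78 cm to the left of lens 2 (overall magnification ≈ -0.74).

3.78 cm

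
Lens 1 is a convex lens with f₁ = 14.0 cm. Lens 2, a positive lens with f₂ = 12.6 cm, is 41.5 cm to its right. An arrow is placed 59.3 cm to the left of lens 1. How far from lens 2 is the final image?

27.6 cm

Lens 1: 1/d_i1 = 1/f₁ − 1/d_o1 = 1/(14.0) − 1/(59.3) = 0.05457, so d_i1 = 18.33 cm.
The intermediate image is 18.33 cm to the right of lens 1, which is 41.5 − (18.33) = 23.17 cm to the left of lens 2, so d_o2 = +23.17 cm.
Lens 2: 1/d_i2 = 1/f₂ − 1/d_o2 = 1/(12.6) − 1/(23.17) = 0.03621, so d_i2 = 27.6 cm.
The final image is real, 27.6 cm to the right of lens 2 (overall magnification ≈ 0.37).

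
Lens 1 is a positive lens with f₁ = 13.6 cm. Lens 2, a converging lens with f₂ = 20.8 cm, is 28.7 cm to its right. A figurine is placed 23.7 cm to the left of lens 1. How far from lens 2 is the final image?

2.78 cm

Lens 1: 1/d_i1 = 1/f₁ − 1/d_o1 = 1/(13.6) − 1/(23.7) = 0.03134, so d_i1 = 31.91 cm.
The intermediate image is 31.91 cm to the right of lens 1, which lies 3.210 cm to the right of lens 2 — a virtual object — so d_o2 = −3.210 cm.
Lens 2: 1/d_i2 = 1/f₂ − 1/d_o2 = 1/(20.8) − 1/(-3.210) = 0.3596, so d_i2 = 2.78 cm.
The final image is real, 2.78 cm to the right of lens 2 (overall magnification ≈ -1.2).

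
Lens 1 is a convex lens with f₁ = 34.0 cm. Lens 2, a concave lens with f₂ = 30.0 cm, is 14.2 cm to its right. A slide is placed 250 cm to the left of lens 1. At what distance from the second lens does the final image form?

Lens 1: 1/d_i1 = 1/f₁ − 1/d_o1 = 1/(34.0) − 1/(250) = 0.02541, so d_i1 = 39.35 cm.
The intermediate image is 39.35 cm to the right of lens 1, which lies 25.15 cm to the right of lens 2 — a virtual object — so d_o2 = −25.15 cm.
Lens 2 is diverging, so f₂ = −30.0 cm.
Lens 2: 1/d_i2 = 1/f₂ − 1/d_o2 = 1/(-30.0) − 1/(-25.15) = 0.006428, so d_i2 = 156 cm.
The final image is real, 156 cm to the right of lens 2 (overall magnification ≈ -0.97).

156 cm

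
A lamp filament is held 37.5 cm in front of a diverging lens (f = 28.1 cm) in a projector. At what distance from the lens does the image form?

16.1 cm

For a diverging lens, f = -28.1 cm.
Thin-lens equation: 1/v = 1/f − 1/u = 1/(-28.10) − 1/(37.5) = -0.03559 − 0.02667 = -0.06225, so v = -16.1 cm.
The image is virtual, upright and reduced, on the same side as the object.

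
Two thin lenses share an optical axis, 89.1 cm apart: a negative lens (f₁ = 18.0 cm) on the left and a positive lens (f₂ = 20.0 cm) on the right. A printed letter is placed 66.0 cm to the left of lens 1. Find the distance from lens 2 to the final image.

24.8 cm

Lens 1 is diverging, so f₁ = −18.0 cm.
Lens 1: 1/d_i1 = 1/f₁ − 1/d_o1 = 1/(-18.0) − 1/(66.0) = -0.07071, so d_i1 = -14.14 cm.
The intermediate image is 14.14 cm to the left of lens 1 (virtual), which is 89.1 − (-14.14) = 103.2 cm to the left of lens 2, so d_o2 = +103.2 cm.
Lens 2: 1/d_i2 = 1/f₂ − 1/d_o2 = 1/(20.0) − 1/(103.2) = 0.04031, so d_i2 = 24.8 cm.
The final image is real, 24.8 cm to the right of lens 2 (overall magnification ≈ -0.051).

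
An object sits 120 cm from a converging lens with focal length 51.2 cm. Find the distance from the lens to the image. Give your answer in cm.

89.3 cm

Thin-lens equation: 1/v = 1/f − 1/u = 1/(51.20) − 1/(120) = 0.01953 − 0.008333 = 0.01120, so v = 89.3 cm.
The image is real, inverted and reduced, on the far side of the lens.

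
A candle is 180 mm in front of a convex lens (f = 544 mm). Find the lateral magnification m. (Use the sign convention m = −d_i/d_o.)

1/d_i = 1/f − 1/d_o = 1/(544.0) − 1/(180) = -0.003717, so d_i = -269.0 mm.
m = −d_i/d_o = −(-269.0)/(180) = +1.49.
The image is virtual, upright and enlarged, on the same side as the object.

m = +1.49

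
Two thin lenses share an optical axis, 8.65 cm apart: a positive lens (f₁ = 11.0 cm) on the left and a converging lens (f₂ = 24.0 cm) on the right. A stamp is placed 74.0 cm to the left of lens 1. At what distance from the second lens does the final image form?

Lens 1: 1/d_i1 = 1/f₁ − 1/d_o1 = 1/(11.0) − 1/(74.0) = 0.07740, so d_i1 = 12.92 cm.
The intermediate image is 12.92 cm to the right of lens 1, which lies 4.270 cm to the right of lens 2 — a virtual object — so d_o2 = −4.270 cm.
Lens 2: 1/d_i2 = 1/f₂ − 1/d_o2 = 1/(24.0) − 1/(-4.270) = 0.2759, so d_i2 = 3.63 cm.
The final image is real, 3.63 cm to the right of lens 2 (overall magnification ≈ -0.15).

3.63 cm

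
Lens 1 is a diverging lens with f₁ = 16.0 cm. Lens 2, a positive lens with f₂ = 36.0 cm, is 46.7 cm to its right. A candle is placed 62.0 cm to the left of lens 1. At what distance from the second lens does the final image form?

91.3 cm

Lens 1 is diverging, so f₁ = −16.0 cm.
Lens 1: 1/d_i1 = 1/f₁ − 1/d_o1 = 1/(-16.0) − 1/(62.0) = -0.07863, so d_i1 = -12.72 cm.
The intermediate image is 12.72 cm to the left of lens 1 (virtual), which is 46.7 − (-12.72) = 59.42 cm to the left of lens 2, so d_o2 = +59.42 cm.
Lens 2: 1/d_i2 = 1/f₂ − 1/d_o2 = 1/(36.0) − 1/(59.42) = 0.01095, so d_i2 = 91.3 cm.
The final image is real, 91.3 cm to the right of lens 2 (overall magnification ≈ -0.32).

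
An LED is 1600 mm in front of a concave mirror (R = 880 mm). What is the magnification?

m = -0.379

f = R/2 = 880/2 = 440.0 mm.
1/d_i = 1/f − 1/d_o = 1/(440.0) − 1/(1600) = 0.001648, so d_i = 606.9 mm.
m = −d_i/d_o = −(606.9)/(1600) = -0.379.
The image is real, inverted and reduced, in front of the mirror.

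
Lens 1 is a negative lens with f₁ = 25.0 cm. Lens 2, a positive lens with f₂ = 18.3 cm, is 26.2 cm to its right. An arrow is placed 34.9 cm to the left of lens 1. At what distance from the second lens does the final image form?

Lens 1 is diverging, so f₁ = −25.0 cm.
Lens 1: 1/d_i1 = 1/f₁ − 1/d_o1 = 1/(-25.0) − 1/(34.9) = -0.06865, so d_i1 = -14.57 cm.
The intermediate image is 14.57 cm to the left of lens 1 (virtual), which is 26.2 − (-14.57) = 40.77 cm to the left of lens 2, so d_o2 = +40.77 cm.
Lens 2: 1/d_i2 = 1/f₂ − 1/d_o2 = 1/(18.3) − 1/(40.77) = 0.03012, so d_i2 = 33.2 cm.
The final image is real, 33.2 cm to the right of lens 2 (overall magnification ≈ -0.34).

33.2 cm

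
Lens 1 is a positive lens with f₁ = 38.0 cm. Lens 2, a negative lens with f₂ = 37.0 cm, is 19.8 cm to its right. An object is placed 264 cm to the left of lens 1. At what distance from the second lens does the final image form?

Lens 1: 1/d_i1 = 1/f₁ − 1/d_o1 = 1/(38.0) − 1/(264) = 0.02253, so d_i1 = 44.39 cm.
The intermediate image is 44.39 cm to the right of lens 1, which lies 24.59 cm to the right of lens 2 — a virtual object — so d_o2 = −24.59 cm.
Lens 2 is diverging, so f₂ = −37.0 cm.
Lens 2: 1/d_i2 = 1/f₂ − 1/d_o2 = 1/(-37.0) − 1/(-24.59) = 0.01364, so d_i2 = 73.3 cm.
The final image is real, 73.3 cm to the right of lens 2 (overall magnification ≈ -0.50).

73.3 cm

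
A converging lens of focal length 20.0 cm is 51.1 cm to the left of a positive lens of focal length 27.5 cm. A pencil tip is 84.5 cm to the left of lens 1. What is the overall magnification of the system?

Lens 1: 1/d_i1 = 1/(20.0) − 1/(84.5) = 0.03817, so d_i1 = 26.20 cm; m₁ = −d_i1/d_o1 = -0.3101.
d_o2 = 51.1 − (26.20) = 24.90 cm.
Lens 2: 1/d_i2 = 1/(27.5) − 1/(24.90) = -0.003797, so d_i2 = -263.4 cm; m₂ = −d_i2/d_o2 = +10.58.
m = m₁·m₂ = (-0.3101)(+10.58) = -3.28.

m = -3.28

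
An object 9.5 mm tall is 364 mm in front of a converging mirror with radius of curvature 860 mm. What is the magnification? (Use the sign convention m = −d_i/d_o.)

f = R/2 = 860/2 = 430.0 mm.
1/d_i = 1/f − 1/d_o = 1/(430.0) − 1/(364) = -0.0004217, so d_i = -2372 mm.
m = −d_i/d_o = −(-2372)/(364) = +6.52.
The image is virtual, upright and enlarged, behind the mirror.

m = +6.52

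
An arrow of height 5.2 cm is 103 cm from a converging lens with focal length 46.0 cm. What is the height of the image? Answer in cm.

4.20 cm

1/d_i = 1/f − 1/d_o = 1/(46.00) − 1/(103) = 0.01203, so d_i = 83.12 cm.
m = −d_i/d_o = -0.8070.
|h_i| = |m|·h_o = 0.8070 × 5.2 = 4.20 cm. The image is real, inverted and reduced, on the far side of the lens.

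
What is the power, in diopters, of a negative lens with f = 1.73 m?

P = -0.578 D

For a negative lens, f = −1.73 m.
P = 1/f = 1/(-1.73 m) = -0.578 D.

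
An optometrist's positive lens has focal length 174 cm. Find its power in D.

P = +0.575 D

f = 174 cm = 1.74 m.
P = 1/f = 1/(1.74 m) = +0.575 D.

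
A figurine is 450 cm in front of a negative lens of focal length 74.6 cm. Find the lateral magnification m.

m = +0.142

For a negative lens, f = -74.6 cm.
1/d_i = 1/f − 1/d_o = 1/(-74.60) − 1/(450) = -0.01563, so d_i = -63.99 cm.
m = −d_i/d_o = −(-63.99)/(450) = +0.142.
The image is virtual, upright and reduced, on the same side as the object.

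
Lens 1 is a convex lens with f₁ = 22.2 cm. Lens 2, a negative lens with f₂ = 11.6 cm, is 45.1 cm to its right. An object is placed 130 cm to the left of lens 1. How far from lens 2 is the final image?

Lens 1: 1/d_i1 = 1/f₁ − 1/d_o1 = 1/(22.2) − 1/(130) = 0.03735, so d_i1 = 26.77 cm.
The intermediate image is 26.77 cm to the right of lens 1, which is 45.1 − (26.77) = 18.33 cm to the left of lens 2, so d_o2 = +18.33 cm.
Lens 2 is diverging, so f₂ = −11.6 cm.
Lens 2: 1/d_i2 = 1/f₂ − 1/d_o2 = 1/(-11.6) − 1/(18.33) = -0.1408, so d_i2 = -7.10 cm.
The final image is virtual, 7.10 cm to the left of lens 2 (overall magnification ≈ -0.080).

7.10 cm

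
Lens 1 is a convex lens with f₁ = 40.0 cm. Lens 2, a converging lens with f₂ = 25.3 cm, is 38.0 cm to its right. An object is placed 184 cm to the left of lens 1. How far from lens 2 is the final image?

8.64 cm

Lens 1: 1/d_i1 = 1/f₁ − 1/d_o1 = 1/(40.0) − 1/(184) = 0.01957, so d_i1 = 51.11 cm.
The intermediate image is 51.11 cm to the right of lens 1, which lies 13.11 cm to the right of lens 2 — a virtual object — so d_o2 = −13.11 cm.
Lens 2: 1/d_i2 = 1/f₂ − 1/d_o2 = 1/(25.3) − 1/(-13.11) = 0.1158, so d_i2 = 8.64 cm.
The final image is real, 8.64 cm to the right of lens 2 (overall magnification ≈ -0.18).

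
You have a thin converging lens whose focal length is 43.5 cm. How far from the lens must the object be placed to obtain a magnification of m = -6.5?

50.2 cm

m = −d_i/d_o ⇒ d_i = −m·d_o.
1/f = 1/d_o + 1/d_i = 1/d_o − 1/(m·d_o) = (1 − 1/m)/d_o, so d_o = f(1 − 1/m) = (43.50)(1 − 1/(-6.5)) = 50.2 cm.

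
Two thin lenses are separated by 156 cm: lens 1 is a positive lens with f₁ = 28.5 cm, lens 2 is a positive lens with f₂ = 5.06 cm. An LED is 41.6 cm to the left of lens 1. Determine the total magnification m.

Lens 1: 1/d_i1 = 1/(28.5) − 1/(41.6) = 0.01105, so d_i1 = 90.50 cm; m₁ = −d_i1/d_o1 = -2.175.
d_o2 = 156 − (90.50) = 65.50 cm.
Lens 2: 1/d_i2 = 1/(5.06) − 1/(65.50) = 0.1824, so d_i2 = 5.484 cm; m₂ = −d_i2/d_o2 = -0.08372.
m = m₁·m₂ = (-2.175)(-0.08372) = +0.182.

m = +0.182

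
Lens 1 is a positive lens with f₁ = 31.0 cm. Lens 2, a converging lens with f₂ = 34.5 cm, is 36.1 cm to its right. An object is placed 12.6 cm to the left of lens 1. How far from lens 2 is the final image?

Lens 1: 1/d_i1 = 1/f₁ − 1/d_o1 = 1/(31.0) − 1/(12.6) = -0.04711, so d_i1 = -21.23 cm.
The intermediate image is 21.23 cm to the left of lens 1 (virtual), which is 36.1 − (-21.23) = 57.33 cm to the left of lens 2, so d_o2 = +57.33 cm.
Lens 2: 1/d_i2 = 1/f₂ − 1/d_o2 = 1/(34.5) − 1/(57.33) = 0.01154, so d_i2 = 86.6 cm.
The final image is real, 86.6 cm to the right of lens 2 (overall magnification ≈ -2.5).

86.6 cm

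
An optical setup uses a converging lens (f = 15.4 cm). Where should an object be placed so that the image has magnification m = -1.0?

30.8 cm

m = −d_i/d_o ⇒ d_i = −m·d_o.
1/f = 1/d_o + 1/d_i = 1/d_o − 1/(m·d_o) = (1 − 1/m)/d_o, so d_o = f(1 − 1/m) = (15.40)(1 − 1/(-1.0)) = 30.8 cm.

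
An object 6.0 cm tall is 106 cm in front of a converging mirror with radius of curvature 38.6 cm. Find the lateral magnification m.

f = R/2 = 38.6/2 = 19.30 cm.
1/d_i = 1/f − 1/d_o = 1/(19.30) − 1/(106) = 0.04238, so d_i = 23.60 cm.
m = −d_i/d_o = −(23.60)/(106) = -0.223.
The image is real, inverted and reduced, in front of the mirror.

m = -0.223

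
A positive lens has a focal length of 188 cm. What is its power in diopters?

f = 188 cm = 1.88 m.
P = 1/f = 1/(1.88 m) = +0.532 D.

P = +0.532 D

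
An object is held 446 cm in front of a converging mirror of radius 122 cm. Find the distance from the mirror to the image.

f = R/2 = 122/2 = 61.00 cm.
Mirror equation: 1/v = 1/f − 1/u = 1/(61.00) − 1/(446) = 0.01639 − 0.002242 = 0.01415, so v = 70.7 cm.
The image is real, inverted and reduced, in front of the mirror.

70.7 cm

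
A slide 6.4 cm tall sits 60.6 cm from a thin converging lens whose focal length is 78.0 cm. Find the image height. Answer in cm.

28.7 cm

1/d_i = 1/f − 1/d_o = 1/(78.00) − 1/(60.6) = -0.003681, so d_i = -271.7 cm.
m = −d_i/d_o = +4.483.
|h_i| = |m|·h_o = 4.483 × 6.4 = 28.7 cm. The image is virtual, upright and enlarged, on the same side as the object.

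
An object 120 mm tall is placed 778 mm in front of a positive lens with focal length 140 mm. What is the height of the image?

1/d_i = 1/f − 1/d_o = 1/(140.0) − 1/(778) = 0.005858, so d_i = 170.7 mm.
m = −d_i/d_o = -0.2194.
|h_i| = |m|·h_o = 0.2194 × 120 = 26.3 mm. The image is real, inverted and reduced, on the far side of the lens.

26.3 mm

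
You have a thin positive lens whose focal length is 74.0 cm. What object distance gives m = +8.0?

m = −d_i/d_o ⇒ d_i = −m·d_o.
1/f = 1/d_o + 1/d_i = 1/d_o − 1/(m·d_o) = (1 − 1/m)/d_o, so d_o = f(1 − 1/m) = (74.00)(1 − 1/(+8.0)) = 64.8 cm.

64.8 cm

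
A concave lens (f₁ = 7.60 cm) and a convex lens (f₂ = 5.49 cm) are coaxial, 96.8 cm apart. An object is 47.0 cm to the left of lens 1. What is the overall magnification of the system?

m = -0.00781

f₁ = −7.60 cm (diverging).
Lens 1: 1/d_i1 = 1/(-7.60) − 1/(47.0) = -0.1529, so d_i1 = -6.542 cm; m₁ = −d_i1/d_o1 = +0.1392.
d_o2 = 96.8 − (-6.542) = 103.3 cm.
Lens 2: 1/d_i2 = 1/(5.49) − 1/(103.3) = 0.1725, so d_i2 = 5.798 cm; m₂ = −d_i2/d_o2 = -0.05613.
m = m₁·m₂ = (+0.1392)(-0.05613) = -0.00781.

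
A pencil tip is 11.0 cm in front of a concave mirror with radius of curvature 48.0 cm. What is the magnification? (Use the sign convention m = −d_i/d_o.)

m = +1.85

f = R/2 = 48.0/2 = 24.00 cm.
1/d_i = 1/f − 1/d_o = 1/(24.00) − 1/(11.0) = -0.04924, so d_i = -20.31 cm.
m = −d_i/d_o = −(-20.31)/(11.0) = +1.85.
The image is virtual, upright and enlarged, behind the mirror.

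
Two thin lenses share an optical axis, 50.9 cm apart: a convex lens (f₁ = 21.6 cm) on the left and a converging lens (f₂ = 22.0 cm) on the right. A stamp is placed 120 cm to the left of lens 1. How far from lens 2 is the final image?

Lens 1: 1/d_i1 = 1/f₁ − 1/d_o1 = 1/(21.6) − 1/(120) = 0.03796, so d_i1 = 26.34 cm.
The intermediate image is 26.34 cm to the right of lens 1, which is 50.9 − (26.34) = 24.56 cm to the left of lens 2, so d_o2 = +24.56 cm.
Lens 2: 1/d_i2 = 1/f₂ − 1/d_o2 = 1/(22.0) − 1/(24.56) = 0.004738, so d_i2 = 211 cm.
The final image is real, 211 cm to the right of lens 2 (overall magnification ≈ 1.9).

211 cm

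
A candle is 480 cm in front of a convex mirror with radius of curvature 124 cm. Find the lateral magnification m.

f = R/2 = 124/2 = 62.00 cm; for a convex mirror, f = -62.00 cm.
1/d_i = 1/f − 1/d_o = 1/(-62.00) − 1/(480) = -0.01821, so d_i = -54.91 cm.
m = −d_i/d_o = −(-54.91)/(480) = +0.114.
The image is virtual, upright and reduced, behind the mirror.

m = +0.114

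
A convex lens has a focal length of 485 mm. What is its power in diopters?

P = +2.06 D

f = 48.5 cm = 0.485 m.
P = 1/f = 1/(0.485 m) = +2.06 D.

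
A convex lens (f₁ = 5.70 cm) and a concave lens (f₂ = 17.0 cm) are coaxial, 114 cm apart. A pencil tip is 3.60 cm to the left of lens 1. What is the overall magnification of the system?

m = +0.328

Lens 1: 1/d_i1 = 1/(5.70) − 1/(3.60) = -0.1023, so d_i1 = -9.771 cm; m₁ = −d_i1/d_o1 = +2.714.
d_o2 = 114 − (-9.771) = 123.8 cm.
f₂ = −17.0 cm (diverging).
Lens 2: 1/d_i2 = 1/(-17.0) − 1/(123.8) = -0.06690, so d_i2 = -14.95 cm; m₂ = −d_i2/d_o2 = +0.1207.
m = m₁·m₂ = (+2.714)(+0.1207) = +0.328.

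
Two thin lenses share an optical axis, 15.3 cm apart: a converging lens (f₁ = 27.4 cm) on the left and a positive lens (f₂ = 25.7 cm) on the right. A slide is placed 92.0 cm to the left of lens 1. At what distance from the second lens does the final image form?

Lens 1: 1/d_i1 = 1/f₁ − 1/d_o1 = 1/(27.4) − 1/(92.0) = 0.02563, so d_i1 = 39.02 cm.
The intermediate image is 39.02 cm to the right of lens 1, which lies 23.72 cm to the right of lens 2 — a virtual object — so d_o2 = −23.72 cm.
Lens 2: 1/d_i2 = 1/f₂ − 1/d_o2 = 1/(25.7) − 1/(-23.72) = 0.08107, so d_i2 = 12.3 cm.
The final image is real, 12.3 cm to the right of lens 2 (overall magnification ≈ -0.22).

12.3 cm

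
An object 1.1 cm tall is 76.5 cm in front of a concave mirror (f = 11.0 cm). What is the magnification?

m = -0.168

1/d_i = 1/f − 1/d_o = 1/(11.00) − 1/(76.5) = 0.07784, so d_i = 12.85 cm.
m = −d_i/d_o = −(12.85)/(76.5) = -0.168.
The image is real, inverted and reduced, in front of the mirror.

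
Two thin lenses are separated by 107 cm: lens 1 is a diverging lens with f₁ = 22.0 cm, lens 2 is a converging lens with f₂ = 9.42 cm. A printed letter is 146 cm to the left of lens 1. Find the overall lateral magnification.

m = -0.0106

f₁ = −22.0 cm (diverging).
Lens 1: 1/d_i1 = 1/(-22.0) − 1/(146) = -0.05230, so d_i1 = -19.12 cm; m₁ = −d_i1/d_o1 = +0.1310.
d_o2 = 107 − (-19.12) = 126.1 cm.
Lens 2: 1/d_i2 = 1/(9.42) − 1/(126.1) = 0.09823, so d_i2 = 10.18 cm; m₂ = −d_i2/d_o2 = -0.08073.
m = m₁·m₂ = (+0.1310)(-0.08073) = -0.0106.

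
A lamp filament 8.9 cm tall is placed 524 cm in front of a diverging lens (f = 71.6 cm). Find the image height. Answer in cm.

For a diverging lens, f = -71.6 cm.
1/d_i = 1/f − 1/d_o = 1/(-71.60) − 1/(524) = -0.01587, so d_i = -62.99 cm.
m = −d_i/d_o = +0.1202.
|h_i| = |m|·h_o = 0.1202 × 8.9 = 1.07 cm. The image is virtual, upright and reduced, on the same side as the object.

1.07 cm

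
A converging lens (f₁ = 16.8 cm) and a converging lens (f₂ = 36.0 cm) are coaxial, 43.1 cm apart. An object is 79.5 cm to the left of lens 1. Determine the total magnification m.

Lens 1: 1/d_i1 = 1/(16.8) − 1/(79.5) = 0.04695, so d_i1 = 21.30 cm; m₁ = −d_i1/d_o1 = -0.2679.
d_o2 = 43.1 − (21.30) = 21.80 cm.
Lens 2: 1/d_i2 = 1/(36.0) − 1/(21.80) = -0.01809, so d_i2 = -55.27 cm; m₂ = −d_i2/d_o2 = +2.535.
m = m₁·m₂ = (-0.2679)(+2.535) = -0.679.

m = -0.679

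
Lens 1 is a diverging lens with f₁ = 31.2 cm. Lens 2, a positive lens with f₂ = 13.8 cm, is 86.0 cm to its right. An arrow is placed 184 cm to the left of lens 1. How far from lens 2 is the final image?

15.7 cm

Lens 1 is diverging, so f₁ = −31.2 cm.
Lens 1: 1/d_i1 = 1/f₁ − 1/d_o1 = 1/(-31.2) − 1/(184) = -0.03749, so d_i1 = -26.68 cm.
The intermediate image is 26.68 cm to the left of lens 1 (virtual), which is 86.0 − (-26.68) = 112.7 cm to the left of lens 2, so d_o2 = +112.7 cm.
Lens 2: 1/d_i2 = 1/f₂ − 1/d_o2 = 1/(13.8) − 1/(112.7) = 0.06359, so d_i2 = 15.7 cm.
The final image is real, 15.7 cm to the right of lens 2 (overall magnification ≈ -0.020).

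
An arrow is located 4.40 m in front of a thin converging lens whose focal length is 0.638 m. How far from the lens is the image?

0.746 m

Thin-lens equation: 1/d_i = 1/f − 1/d_o = 1/(0.6380) − 1/(4.40) = 1.567 − 0.2273 = 1.340, so d_i = 0.746 m.
The image is real, inverted and reduced, on the far side of the lens.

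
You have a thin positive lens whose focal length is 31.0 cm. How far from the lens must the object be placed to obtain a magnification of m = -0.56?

86.4 cm

m = −d_i/d_o ⇒ d_i = −m·d_o.
1/f = 1/d_o + 1/d_i = 1/d_o − 1/(m·d_o) = (1 − 1/m)/d_o, so d_o = f(1 − 1/m) = (31.00)(1 − 1/(-0.56)) = 86.4 cm.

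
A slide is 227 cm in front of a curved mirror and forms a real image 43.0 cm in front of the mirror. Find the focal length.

Real image ⇒ d_i = +43.0 cm.
1/f = 1/d_o + 1/d_i = 1/(227) + 1/(43.0) = 0.02766, so f = 36.2 cm.
Since f is positive, the curved mirror is concave.

f = 36.2 cm (concave)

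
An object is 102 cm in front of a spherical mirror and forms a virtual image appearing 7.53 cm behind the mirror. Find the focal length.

Virtual image ⇒ d_i = −7.53 cm.
1/f = 1/d_o + 1/d_i = 1/(102) + 1/(-7.53) = -0.1230, so f = -8.13 cm.
Since f is negative, the spherical mirror is convex.

f = -8.13 cm (convex)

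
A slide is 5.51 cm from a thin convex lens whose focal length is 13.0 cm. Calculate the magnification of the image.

m = +1.74

1/d_i = 1/f − 1/d_o = 1/(13.00) − 1/(5.51) = -0.1046, so d_i = -9.563 cm.
m = −d_i/d_o = −(-9.563)/(5.51) = +1.74.
The image is virtual, upright and enlarged, on the same side as the object.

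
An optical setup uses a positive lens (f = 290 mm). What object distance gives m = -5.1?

347 mm

m = −d_i/d_o ⇒ d_i = −m·d_o.
1/f = 1/d_o + 1/d_i = 1/d_o − 1/(m·d_o) = (1 − 1/m)/d_o, so d_o = f(1 − 1/m) = (290.0)(1 − 1/(-5.1)) = 347 mm.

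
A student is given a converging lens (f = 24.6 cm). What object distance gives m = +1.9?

11.7 cm

m = −d_i/d_o ⇒ d_i = −m·d_o.
1/f = 1/d_o + 1/d_i = 1/d_o − 1/(m·d_o) = (1 − 1/m)/d_o, so d_o = f(1 − 1/m) = (24.60)(1 − 1/(+1.9)) = 11.7 cm.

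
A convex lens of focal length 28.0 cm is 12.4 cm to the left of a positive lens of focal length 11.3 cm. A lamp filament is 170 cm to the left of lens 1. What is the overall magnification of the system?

Lens 1: 1/d_i1 = 1/(28.0) − 1/(170) = 0.02983, so d_i1 = 33.52 cm; m₁ = −d_i1/d_o1 = -0.1972.
d_o2 = 12.4 − (33.52) = -21.12 cm (virtual object).
Lens 2: 1/d_i2 = 1/(11.3) − 1/(-21.12) = 0.1358, so d_i2 = 7.361 cm; m₂ = −d_i2/d_o2 = +0.3486.
m = m₁·m₂ = (-0.1972)(+0.3486) = -0.0687.

m = -0.0687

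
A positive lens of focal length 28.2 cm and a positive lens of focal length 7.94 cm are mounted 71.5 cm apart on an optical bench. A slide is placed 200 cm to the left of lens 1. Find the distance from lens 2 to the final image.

9.99 cm

Lens 1: 1/d_i1 = 1/f₁ − 1/d_o1 = 1/(28.2) − 1/(200) = 0.03046, so d_i1 = 32.83 cm.
The intermediate image is 32.83 cm to the right of lens 1, which is 71.5 − (32.83) = 38.67 cm to the left of lens 2, so d_o2 = +38.67 cm.
Lens 2: 1/d_i2 = 1/f₂ − 1/d_o2 = 1/(7.94) − 1/(38.67) = 0.1001, so d_i2 = 9.99 cm.
The final image is real, 9.99 cm to the right of lens 2 (overall magnification ≈ 0.042).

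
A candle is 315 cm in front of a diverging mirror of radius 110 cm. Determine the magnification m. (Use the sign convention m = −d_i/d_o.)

f = R/2 = 110/2 = 55.00 cm; for a diverging mirror, f = -55.00 cm.
1/d_i = 1/f − 1/d_o = 1/(-55.00) − 1/(315) = -0.02136, so d_i = -46.82 cm.
m = −d_i/d_o = −(-46.82)/(315) = +0.149.
The image is virtual, upright and reduced, behind the mirror.

m = +0.149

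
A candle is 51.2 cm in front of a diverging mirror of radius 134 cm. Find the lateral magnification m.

m = +0.567

f = R/2 = 134/2 = 67.00 cm; for a diverging mirror, f = -67.00 cm.
1/d_i = 1/f − 1/d_o = 1/(-67.00) − 1/(51.2) = -0.03446, so d_i = -29.02 cm.
m = −d_i/d_o = −(-29.02)/(51.2) = +0.567.
The image is virtual, upright and reduced, behind the mirror.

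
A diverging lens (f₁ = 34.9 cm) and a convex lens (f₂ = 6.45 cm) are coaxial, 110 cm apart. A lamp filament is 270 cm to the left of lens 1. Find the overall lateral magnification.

m = -0.00549

f₁ = −34.9 cm (diverging).
Lens 1: 1/d_i1 = 1/(-34.9) − 1/(270) = -0.03236, so d_i1 = -30.91 cm; m₁ = −d_i1/d_o1 = +0.1145.
d_o2 = 110 − (-30.91) = 140.9 cm.
Lens 2: 1/d_i2 = 1/(6.45) − 1/(140.9) = 0.1479, so d_i2 = 6.759 cm; m₂ = −d_i2/d_o2 = -0.04797.
m = m₁·m₂ = (+0.1145)(-0.04797) = -0.00549.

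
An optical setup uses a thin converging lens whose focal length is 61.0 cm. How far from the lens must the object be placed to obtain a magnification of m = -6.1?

m = −d_i/d_o ⇒ d_i = −m·d_o.
1/f = 1/d_o + 1/d_i = 1/d_o − 1/(m·d_o) = (1 − 1/m)/d_o, so d_o = f(1 − 1/m) = (61.00)(1 − 1/(-6.1)) = 71.0 cm.

71.0 cm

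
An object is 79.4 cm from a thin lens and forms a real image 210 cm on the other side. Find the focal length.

f = 57.6 cm (converging)

Real image ⇒ d_i = +210 cm.
1/f = 1/d_o + 1/d_i = 1/(79.4) + 1/(210) = 0.01736, so f = 57.6 cm.
Since f is positive, the thin lens is converging.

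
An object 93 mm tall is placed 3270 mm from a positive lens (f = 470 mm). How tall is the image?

15.6 mm

1/d_i = 1/f − 1/d_o = 1/(470.0) − 1/(3270) = 0.001822, so d_i = 548.9 mm.
m = −d_i/d_o = -0.1679.
|h_i| = |m|·h_o = 0.1679 × 93 = 15.6 mm. The image is real, inverted and reduced, on the far side of the lens.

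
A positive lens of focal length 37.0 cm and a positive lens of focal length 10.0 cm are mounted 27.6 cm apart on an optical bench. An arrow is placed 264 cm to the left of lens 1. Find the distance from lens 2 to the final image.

Lens 1: 1/d_i1 = 1/f₁ − 1/d_o1 = 1/(37.0) − 1/(264) = 0.02324, so d_i1 = 43.03 cm.
The intermediate image is 43.03 cm to the right of lens 1, which lies 15.43 cm to the right of lens 2 — a virtual object — so d_o2 = −15.43 cm.
Lens 2: 1/d_i2 = 1/f₂ − 1/d_o2 = 1/(10.0) − 1/(-15.43) = 0.1648, so d_i2 = 6.07 cm.
The final image is real, 6.07 cm to the right of lens 2 (overall magnification ≈ -0.064).

6.07 cm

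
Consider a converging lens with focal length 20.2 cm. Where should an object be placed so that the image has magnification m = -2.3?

m = −d_i/d_o ⇒ d_i = −m·d_o.
1/f = 1/d_o + 1/d_i = 1/d_o − 1/(m·d_o) = (1 − 1/m)/d_o, so d_o = f(1 − 1/m) = (20.20)(1 − 1/(-2.3)) = 29.0 cm.

29.0 cm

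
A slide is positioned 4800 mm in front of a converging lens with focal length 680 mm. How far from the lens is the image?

792 mm

Lens equation: 1/v = 1/f − 1/u = 1/(680.0) − 1/(4800) = 0.001471 − 0.0002083 = 0.001262, so v = 792 mm.
The image is real, inverted and reduced, on the far side of the lens.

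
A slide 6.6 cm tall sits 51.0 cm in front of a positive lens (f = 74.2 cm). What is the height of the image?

1/d_i = 1/f − 1/d_o = 1/(74.20) − 1/(51.0) = -0.006131, so d_i = -163.1 cm.
m = −d_i/d_o = +3.198.
|h_i| = |m|·h_o = 3.198 × 6.6 = 21.1 cm. The image is virtual, upright and enlarged, on the same side as the object.

21.1 cm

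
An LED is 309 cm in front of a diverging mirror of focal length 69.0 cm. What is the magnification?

m = +0.183

For a diverging mirror, f = -69.0 cm.
1/d_i = 1/f − 1/d_o = 1/(-69.00) − 1/(309) = -0.01773, so d_i = -56.40 cm.
m = −d_i/d_o = −(-56.40)/(309) = +0.183.
The image is virtual, upright and reduced, behind the mirror.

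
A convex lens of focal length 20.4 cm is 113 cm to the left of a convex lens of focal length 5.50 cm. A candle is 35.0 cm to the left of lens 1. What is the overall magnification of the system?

Lens 1: 1/d_i1 = 1/(20.4) − 1/(35.0) = 0.02045, so d_i1 = 48.90 cm; m₁ = −d_i1/d_o1 = -1.397.
d_o2 = 113 − (48.90) = 64.10 cm.
Lens 2: 1/d_i2 = 1/(5.50) − 1/(64.10) = 0.1662, so d_i2 = 6.016 cm; m₂ = −d_i2/d_o2 = -0.09386.
m = m₁·m₂ = (-1.397)(-0.09386) = +0.131.

m = +0.131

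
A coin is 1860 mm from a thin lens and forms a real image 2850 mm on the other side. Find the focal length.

Real image ⇒ d_i = +2850 mm.
1/f = 1/d_o + 1/d_i = 1/(1860) + 1/(2850) = 0.0008885, so f = 1130 mm.
Since f is positive, the thin lens is converging.

f = 1130 mm (converging)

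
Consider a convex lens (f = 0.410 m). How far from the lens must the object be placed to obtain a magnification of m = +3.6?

m = −d_i/d_o ⇒ d_i = −m·d_o.
1/f = 1/d_o + 1/d_i = 1/d_o − 1/(m·d_o) = (1 − 1/m)/d_o, so d_o = f(1 − 1/m) = (0.4100)(1 − 1/(+3.6)) = 0.296 m.

0.296 m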